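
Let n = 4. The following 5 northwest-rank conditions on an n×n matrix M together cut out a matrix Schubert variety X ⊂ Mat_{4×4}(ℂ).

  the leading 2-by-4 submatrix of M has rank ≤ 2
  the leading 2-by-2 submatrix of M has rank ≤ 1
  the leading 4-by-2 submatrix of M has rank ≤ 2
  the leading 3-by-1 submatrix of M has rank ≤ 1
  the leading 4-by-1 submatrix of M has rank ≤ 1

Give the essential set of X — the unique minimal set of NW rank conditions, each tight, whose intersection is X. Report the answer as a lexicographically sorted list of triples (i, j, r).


The tightest implied rank at each (i,j), from the 5 conditions:

  R[1]: 1, 1, 1, 1
  R[2]: 1, 1, 2, 2
  R[3]: 1, 2, 3, 3
  R[4]: 1, 2, 3, 4

the unique w with this rank table is (1, 3, 2, 4).

Rothe diagram D(w) (1 cell), 1 SE-corner (essential condition):

[(2, 2, 1)]


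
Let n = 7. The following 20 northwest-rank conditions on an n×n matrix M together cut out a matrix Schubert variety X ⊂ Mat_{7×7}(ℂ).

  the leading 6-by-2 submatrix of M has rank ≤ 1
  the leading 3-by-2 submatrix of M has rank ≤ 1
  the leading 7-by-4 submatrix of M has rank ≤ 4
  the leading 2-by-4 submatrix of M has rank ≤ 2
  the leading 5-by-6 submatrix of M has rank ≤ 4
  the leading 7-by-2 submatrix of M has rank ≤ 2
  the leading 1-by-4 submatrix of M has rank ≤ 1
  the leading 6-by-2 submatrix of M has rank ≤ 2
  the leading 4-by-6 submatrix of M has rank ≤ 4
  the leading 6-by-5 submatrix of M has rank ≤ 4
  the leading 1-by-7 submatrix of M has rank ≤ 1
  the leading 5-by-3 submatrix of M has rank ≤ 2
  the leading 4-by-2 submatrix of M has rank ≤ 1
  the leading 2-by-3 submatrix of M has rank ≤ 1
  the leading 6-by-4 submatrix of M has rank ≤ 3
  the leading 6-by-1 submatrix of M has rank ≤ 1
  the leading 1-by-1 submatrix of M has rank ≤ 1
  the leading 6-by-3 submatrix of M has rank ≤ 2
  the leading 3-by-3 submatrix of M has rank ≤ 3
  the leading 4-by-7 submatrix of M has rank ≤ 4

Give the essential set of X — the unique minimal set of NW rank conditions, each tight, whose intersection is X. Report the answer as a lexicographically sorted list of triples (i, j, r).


The tightest implied rank at each (i,j), from the 20 conditions:

  1 | 1 | 1 | 1 | 1 | 1 | 1
  1 | 1 | 1 | 2 | 2 | 2 | 2
  1 | 1 | 2 | 3 | 3 | 3 | 3
  1 | 1 | 2 | 3 | 4 | 4 | 4
  1 | 1 | 2 | 3 | 4 | 4 | 5
  1 | 1 | 2 | 3 | 4 | 5 | 6
  1 | 2 | 3 | 4 | 5 | 6 | 7

hence w(1..7) = (1, 4, 3, 5, 7, 6, 2).

Fulton essential set (3 of the 7 Rothe cells):

[(2, 3, 1), (5, 6, 4), (6, 2, 1)]


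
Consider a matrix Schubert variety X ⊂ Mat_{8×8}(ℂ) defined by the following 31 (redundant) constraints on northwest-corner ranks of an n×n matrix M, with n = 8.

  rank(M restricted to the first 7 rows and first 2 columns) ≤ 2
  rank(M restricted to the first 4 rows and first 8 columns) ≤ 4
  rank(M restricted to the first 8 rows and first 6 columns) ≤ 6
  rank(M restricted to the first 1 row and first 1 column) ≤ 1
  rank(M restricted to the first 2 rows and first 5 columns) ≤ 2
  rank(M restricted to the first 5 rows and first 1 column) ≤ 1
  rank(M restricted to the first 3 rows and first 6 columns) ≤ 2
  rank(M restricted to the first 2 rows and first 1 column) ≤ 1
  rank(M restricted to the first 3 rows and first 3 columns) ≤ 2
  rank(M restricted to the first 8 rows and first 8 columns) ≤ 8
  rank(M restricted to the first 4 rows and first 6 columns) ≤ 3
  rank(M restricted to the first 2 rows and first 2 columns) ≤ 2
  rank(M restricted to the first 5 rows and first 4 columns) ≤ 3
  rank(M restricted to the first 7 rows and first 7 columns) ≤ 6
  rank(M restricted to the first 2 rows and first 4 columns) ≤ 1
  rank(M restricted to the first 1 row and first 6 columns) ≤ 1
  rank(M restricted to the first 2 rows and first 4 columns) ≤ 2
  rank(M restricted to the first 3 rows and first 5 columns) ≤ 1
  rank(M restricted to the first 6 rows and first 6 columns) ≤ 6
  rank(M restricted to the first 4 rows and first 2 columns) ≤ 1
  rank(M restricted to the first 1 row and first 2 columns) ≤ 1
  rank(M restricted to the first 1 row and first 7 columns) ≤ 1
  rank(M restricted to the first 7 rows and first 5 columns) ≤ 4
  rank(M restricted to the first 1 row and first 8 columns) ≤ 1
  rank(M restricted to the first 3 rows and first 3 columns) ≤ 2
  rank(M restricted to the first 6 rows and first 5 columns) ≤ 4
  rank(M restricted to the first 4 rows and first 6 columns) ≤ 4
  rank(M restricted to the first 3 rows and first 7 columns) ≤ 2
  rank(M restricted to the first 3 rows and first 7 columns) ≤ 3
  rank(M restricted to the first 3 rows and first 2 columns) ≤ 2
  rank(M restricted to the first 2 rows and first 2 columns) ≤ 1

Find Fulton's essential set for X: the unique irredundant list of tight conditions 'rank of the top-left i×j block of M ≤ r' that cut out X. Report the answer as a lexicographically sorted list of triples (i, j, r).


Computing R[i][j] = min implied NW-rank bound (n=8, 31 conditions):

  row 1: 1 | 1 | 1 | 1 | 1 | 1 | 1 | 1
  row 2: 1 | 1 | 1 | 1 | 1 | 2 | 2 | 2
  row 3: 1 | 1 | 1 | 1 | 1 | 2 | 2 | 3
  row 4: 1 | 1 | 2 | 2 | 2 | 3 | 3 | 4
  row 5: 1 | 2 | 3 | 3 | 3 | 4 | 4 | 5
  row 6: 1 | 2 | 3 | 4 | 4 | 5 | 5 | 6
  row 7: 1 | 2 | 3 | 4 | 4 | 5 | 6 | 7
  row 8: 1 | 2 | 3 | 4 | 5 | 6 | 7 | 8

giving w = (1, 6, 8, 3, 2, 4, 7, 5) via Δ²R.

D(w) has 11 cells with 4 SE-corners; essential set:

[(3, 5, 1), (3, 7, 2), (4, 2, 1), (7, 5, 4)]


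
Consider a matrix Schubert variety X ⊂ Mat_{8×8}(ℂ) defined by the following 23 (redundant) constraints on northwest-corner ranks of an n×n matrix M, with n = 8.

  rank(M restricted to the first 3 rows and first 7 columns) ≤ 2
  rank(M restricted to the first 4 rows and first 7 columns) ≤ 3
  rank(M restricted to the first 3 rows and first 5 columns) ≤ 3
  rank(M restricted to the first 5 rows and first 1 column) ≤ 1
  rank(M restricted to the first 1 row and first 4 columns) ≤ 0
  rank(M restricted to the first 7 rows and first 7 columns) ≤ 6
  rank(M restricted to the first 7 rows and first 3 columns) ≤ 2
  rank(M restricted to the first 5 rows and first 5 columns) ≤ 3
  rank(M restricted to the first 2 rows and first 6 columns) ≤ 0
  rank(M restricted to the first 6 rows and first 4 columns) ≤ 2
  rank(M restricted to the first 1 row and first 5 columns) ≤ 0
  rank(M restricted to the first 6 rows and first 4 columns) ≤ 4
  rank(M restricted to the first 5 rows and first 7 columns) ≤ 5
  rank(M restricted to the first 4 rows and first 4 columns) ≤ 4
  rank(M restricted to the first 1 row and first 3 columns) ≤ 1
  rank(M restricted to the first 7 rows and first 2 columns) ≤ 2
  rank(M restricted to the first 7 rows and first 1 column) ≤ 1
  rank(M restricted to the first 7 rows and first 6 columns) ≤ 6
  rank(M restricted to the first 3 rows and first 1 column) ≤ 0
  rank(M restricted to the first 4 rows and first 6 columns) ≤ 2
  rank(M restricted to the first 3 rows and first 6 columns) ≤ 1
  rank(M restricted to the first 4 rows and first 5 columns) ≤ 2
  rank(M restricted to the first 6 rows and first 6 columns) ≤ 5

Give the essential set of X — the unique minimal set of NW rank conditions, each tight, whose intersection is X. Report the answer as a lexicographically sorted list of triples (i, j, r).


Computing R[i][j] = min implied NW-rank bound (n=8, 23 conditions):

  0 | 0 | 0 | 0 | 0 | 0 | 1 | 1
  0 | 0 | 0 | 0 | 0 | 0 | 1 | 2
  0 | 1 | 1 | 1 | 1 | 1 | 2 | 3
  1 | 2 | 2 | 2 | 2 | 2 | 3 | 4
  1 | 2 | 2 | 2 | 3 | 3 | 4 | 5
  1 | 2 | 2 | 2 | 3 | 4 | 5 | 6
  1 | 2 | 2 | 3 | 4 | 5 | 6 | 7
  1 | 2 | 3 | 4 | 5 | 6 | 7 | 8

reading off 1-entries of Δ²R: w = (7, 8, 2, 1, 5, 6, 4, 3).

D(w) has 18 cells with 4 SE-corners; essential set:

[(2, 6, 0), (3, 1, 0), (6, 4, 2), (7, 3, 2)]


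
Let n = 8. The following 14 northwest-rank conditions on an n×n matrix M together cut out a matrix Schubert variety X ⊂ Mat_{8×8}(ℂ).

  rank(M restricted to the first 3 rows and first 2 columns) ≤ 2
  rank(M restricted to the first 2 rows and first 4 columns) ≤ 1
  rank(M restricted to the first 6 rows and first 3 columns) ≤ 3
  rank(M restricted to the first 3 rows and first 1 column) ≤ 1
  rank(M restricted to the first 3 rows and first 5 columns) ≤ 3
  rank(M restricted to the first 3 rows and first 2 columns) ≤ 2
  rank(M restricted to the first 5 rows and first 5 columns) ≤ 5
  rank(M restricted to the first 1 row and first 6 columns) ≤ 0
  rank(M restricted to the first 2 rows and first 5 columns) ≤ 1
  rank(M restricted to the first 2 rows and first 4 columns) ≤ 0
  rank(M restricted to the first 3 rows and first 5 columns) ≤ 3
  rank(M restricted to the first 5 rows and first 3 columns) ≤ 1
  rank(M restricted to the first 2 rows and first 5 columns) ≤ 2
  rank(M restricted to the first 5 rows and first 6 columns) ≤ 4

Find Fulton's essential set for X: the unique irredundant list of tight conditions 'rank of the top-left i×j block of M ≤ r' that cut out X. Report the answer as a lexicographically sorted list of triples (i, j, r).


Rank table r_w(8×8) implied by the 14 constraints:

  i=1: 0  0  0  0  0  0  1  1
  i=2: 0  0  0  0  1  1  2  2
  i=3: 1  1  1  1  2  2  3  3
  i=4: 1  1  1  2  3  3  4  4
  i=5: 1  1  1  2  3  4  5  5
  i=6: 1  2  2  3  4  5  6  6
  i=7: 1  2  3  4  5  6  7  7
  i=8: 1  2  3  4  5  6  7  8

giving w = (7, 5, 1, 4, 6, 2, 3, 8) via Δ²R.

D(w) has 14 cells with 3 SE-corners; essential set:

[(1, 6, 0), (2, 4, 0), (5, 3, 1)]


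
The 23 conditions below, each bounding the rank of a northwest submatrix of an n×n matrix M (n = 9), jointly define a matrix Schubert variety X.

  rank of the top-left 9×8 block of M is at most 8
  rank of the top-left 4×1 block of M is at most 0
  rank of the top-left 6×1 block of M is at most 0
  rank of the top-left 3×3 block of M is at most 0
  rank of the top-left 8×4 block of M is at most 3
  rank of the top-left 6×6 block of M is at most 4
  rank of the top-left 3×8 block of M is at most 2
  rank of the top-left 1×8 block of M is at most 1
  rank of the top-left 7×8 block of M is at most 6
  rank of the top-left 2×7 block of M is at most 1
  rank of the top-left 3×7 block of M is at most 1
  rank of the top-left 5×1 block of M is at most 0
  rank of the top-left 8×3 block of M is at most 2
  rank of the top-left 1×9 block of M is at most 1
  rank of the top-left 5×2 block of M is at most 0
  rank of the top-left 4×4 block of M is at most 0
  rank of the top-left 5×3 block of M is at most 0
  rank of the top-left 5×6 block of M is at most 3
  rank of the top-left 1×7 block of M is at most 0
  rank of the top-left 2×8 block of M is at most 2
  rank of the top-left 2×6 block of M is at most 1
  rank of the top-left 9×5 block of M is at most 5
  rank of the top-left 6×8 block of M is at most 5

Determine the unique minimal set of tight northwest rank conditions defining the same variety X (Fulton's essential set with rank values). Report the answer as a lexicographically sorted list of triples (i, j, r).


Computing R[i][j] = min implied NW-rank bound (n=9, 23 conditions):

  0 0 0 0 0 0 0 1 1
  0 0 0 0 1 1 1 2 2
  0 0 0 0 1 1 1 2 3
  0 0 0 0 1 2 2 3 4
  0 0 0 1 2 3 3 4 5
  0 1 1 2 3 4 4 5 6
  1 2 2 3 4 5 5 6 7
  1 2 2 3 4 5 6 7 8
  1 2 3 4 5 6 7 8 9

giving w = (8, 5, 9, 6, 4, 2, 1, 7, 3) via Δ²R.

ℓ(w)=26; the 6 essential cells (i,j,r):

[(1, 7, 0), (3, 7, 1), (4, 4, 0), (5, 3, 0), (6, 1, 0), (8, 3, 2)]


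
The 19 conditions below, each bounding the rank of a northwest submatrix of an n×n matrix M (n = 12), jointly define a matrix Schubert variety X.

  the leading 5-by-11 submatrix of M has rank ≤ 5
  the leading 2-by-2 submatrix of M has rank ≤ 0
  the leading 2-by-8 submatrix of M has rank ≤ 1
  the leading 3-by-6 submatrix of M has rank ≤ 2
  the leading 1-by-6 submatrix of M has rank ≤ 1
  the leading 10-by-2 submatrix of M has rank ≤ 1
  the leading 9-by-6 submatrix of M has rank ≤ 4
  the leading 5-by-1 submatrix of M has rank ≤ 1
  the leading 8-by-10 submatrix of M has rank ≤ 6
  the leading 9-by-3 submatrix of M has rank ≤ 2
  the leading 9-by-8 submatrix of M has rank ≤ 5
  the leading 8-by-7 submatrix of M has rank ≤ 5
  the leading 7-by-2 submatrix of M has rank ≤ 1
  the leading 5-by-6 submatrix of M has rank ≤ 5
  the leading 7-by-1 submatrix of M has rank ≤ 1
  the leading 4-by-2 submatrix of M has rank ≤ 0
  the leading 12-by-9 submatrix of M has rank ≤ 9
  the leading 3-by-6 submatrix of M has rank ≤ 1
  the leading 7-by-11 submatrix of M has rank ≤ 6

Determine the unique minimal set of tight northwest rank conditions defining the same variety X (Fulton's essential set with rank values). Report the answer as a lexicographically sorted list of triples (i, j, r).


Computing R[i][j] = min implied NW-rank bound (n=12, 19 conditions):

  row 1: 0 | 0 | 1 | 1 | 1 | 1 | 1 | 1 | 1 | 1 | 1 | 1
  row 2: 0 | 0 | 1 | 1 | 1 | 1 | 1 | 1 | 2 | 2 | 2 | 2
  row 3: 0 | 0 | 1 | 1 | 1 | 1 | 2 | 2 | 3 | 3 | 3 | 3
  row 4: 0 | 0 | 1 | 2 | 2 | 2 | 3 | 3 | 4 | 4 | 4 | 4
  row 5: 1 | 1 | 2 | 3 | 3 | 3 | 4 | 4 | 5 | 5 | 5 | 5
  row 6: 1 | 1 | 2 | 3 | 4 | 4 | 5 | 5 | 6 | 6 | 6 | 6
  row 7: 1 | 1 | 2 | 3 | 4 | 4 | 5 | 5 | 6 | 6 | 6 | 7
  row 8: 1 | 1 | 2 | 3 | 4 | 4 | 5 | 5 | 6 | 6 | 7 | 8
  row 9: 1 | 1 | 2 | 3 | 4 | 4 | 5 | 5 | 6 | 7 | 8 | 9
  row 10: 1 | 1 | 2 | 3 | 4 | 5 | 6 | 6 | 7 | 8 | 9 | 10
  row 11: 1 | 2 | 3 | 4 | 5 | 6 | 7 | 7 | 8 | 9 | 10 | 11
  row 12: 1 | 2 | 3 | 4 | 5 | 6 | 7 | 8 | 9 | 10 | 11 | 12

so w = (3, 9, 7, 4, 1, 5, 12, 11, 10, 6, 2, 8).

|D(w)|=30, |Ess(w)|=8:

[(2, 8, 1), (3, 6, 1), (4, 2, 0), (7, 11, 6), (8, 10, 6), (9, 6, 4), (9, 8, 5), (10, 2, 1)]


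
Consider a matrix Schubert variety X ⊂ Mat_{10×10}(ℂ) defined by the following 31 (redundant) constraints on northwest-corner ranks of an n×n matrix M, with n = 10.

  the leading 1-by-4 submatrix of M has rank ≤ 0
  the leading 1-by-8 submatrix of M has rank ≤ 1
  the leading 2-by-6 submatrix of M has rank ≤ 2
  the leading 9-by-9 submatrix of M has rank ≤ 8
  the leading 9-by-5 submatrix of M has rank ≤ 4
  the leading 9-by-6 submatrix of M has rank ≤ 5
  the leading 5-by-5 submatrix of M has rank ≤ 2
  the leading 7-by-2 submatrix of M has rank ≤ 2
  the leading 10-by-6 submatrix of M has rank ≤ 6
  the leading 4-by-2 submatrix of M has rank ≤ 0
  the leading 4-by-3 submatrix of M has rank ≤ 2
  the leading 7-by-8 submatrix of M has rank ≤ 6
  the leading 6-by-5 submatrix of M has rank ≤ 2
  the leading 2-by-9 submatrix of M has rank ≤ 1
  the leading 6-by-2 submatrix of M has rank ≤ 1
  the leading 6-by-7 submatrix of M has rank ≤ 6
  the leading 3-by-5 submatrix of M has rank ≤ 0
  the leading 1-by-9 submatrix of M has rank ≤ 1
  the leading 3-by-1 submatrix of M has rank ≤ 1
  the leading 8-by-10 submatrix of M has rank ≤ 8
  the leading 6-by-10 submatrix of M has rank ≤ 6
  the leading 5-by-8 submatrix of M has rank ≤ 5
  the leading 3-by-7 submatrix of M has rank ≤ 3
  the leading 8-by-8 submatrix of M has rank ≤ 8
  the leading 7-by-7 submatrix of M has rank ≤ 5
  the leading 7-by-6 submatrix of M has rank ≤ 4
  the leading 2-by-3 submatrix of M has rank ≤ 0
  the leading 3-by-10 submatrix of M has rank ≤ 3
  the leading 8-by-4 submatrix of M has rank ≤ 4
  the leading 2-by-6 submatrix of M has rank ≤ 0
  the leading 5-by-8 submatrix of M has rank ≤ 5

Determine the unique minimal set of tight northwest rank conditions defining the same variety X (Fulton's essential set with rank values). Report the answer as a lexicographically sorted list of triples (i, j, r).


Propagating the 31 rank bounds to every northwest block:

  0  0  0  0  0  0  1  1  1  1
  0  0  0  0  0  0  1  1  1  2
  0  0  0  0  0  1  2  2  2  3
  0  0  1  1  1  2  3  3  3  4
  1  1  2  2  2  3  4  4  4  5
  1  1  2  2  2  3  4  5  5  6
  1  2  3  3  3  4  5  6  6  7
  1  2  3  4  4  5  6  7  7  8
  1  2  3  4  4  5  6  7  8  9
  1  2  3  4  5  6  7  8  9  10

hence w(1..10) = (7, 10, 6, 3, 1, 8, 2, 4, 9, 5).

D(w) has 25 cells with 7 SE-corners; essential set:

[(2, 6, 0), (2, 9, 1), (3, 5, 0), (4, 2, 0), (6, 2, 1), (6, 5, 2), (9, 5, 4)]


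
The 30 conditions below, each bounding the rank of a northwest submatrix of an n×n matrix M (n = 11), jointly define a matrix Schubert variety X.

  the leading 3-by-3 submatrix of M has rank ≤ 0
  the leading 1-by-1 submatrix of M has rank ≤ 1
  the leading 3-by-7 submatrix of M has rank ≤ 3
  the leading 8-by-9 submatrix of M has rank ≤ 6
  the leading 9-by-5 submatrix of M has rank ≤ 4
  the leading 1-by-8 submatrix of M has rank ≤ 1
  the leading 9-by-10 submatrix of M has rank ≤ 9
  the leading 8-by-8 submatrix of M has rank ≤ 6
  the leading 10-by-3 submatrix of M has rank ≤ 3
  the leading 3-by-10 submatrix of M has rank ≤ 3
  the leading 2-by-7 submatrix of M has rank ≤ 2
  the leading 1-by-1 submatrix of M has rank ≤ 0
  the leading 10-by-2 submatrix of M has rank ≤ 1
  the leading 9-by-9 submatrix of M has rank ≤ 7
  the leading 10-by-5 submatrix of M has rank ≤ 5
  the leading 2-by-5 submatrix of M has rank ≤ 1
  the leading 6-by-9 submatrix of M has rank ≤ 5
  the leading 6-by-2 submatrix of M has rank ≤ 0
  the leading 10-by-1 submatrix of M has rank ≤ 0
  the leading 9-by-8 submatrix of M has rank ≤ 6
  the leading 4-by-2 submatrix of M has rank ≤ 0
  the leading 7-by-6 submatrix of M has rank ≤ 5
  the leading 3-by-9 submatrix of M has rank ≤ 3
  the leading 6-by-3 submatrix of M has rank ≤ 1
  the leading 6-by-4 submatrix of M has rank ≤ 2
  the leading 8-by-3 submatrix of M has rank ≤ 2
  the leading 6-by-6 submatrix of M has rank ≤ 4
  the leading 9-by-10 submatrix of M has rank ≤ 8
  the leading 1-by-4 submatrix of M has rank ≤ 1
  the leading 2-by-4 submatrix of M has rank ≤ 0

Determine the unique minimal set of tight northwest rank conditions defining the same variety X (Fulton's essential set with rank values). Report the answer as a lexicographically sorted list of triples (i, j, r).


Propagating the 30 rank bounds to every northwest block:

  i=1: 0 0 0 0 1 1 1 1 1 1 1
  i=2: 0 0 0 0 1 2 2 2 2 2 2
  i=3: 0 0 0 1 2 3 3 3 3 3 3
  i=4: 0 0 1 2 3 4 4 4 4 4 4
  i=5: 0 0 1 2 3 4 5 5 5 5 5
  i=6: 0 0 1 2 3 4 5 5 5 6 6
  i=7: 0 1 2 3 4 5 6 6 6 7 7
  i=8: 0 1 2 3 4 5 6 6 6 7 8
  i=9: 0 1 2 3 4 5 6 6 7 8 9
  i=10: 0 1 2 3 4 5 6 7 8 9 10
  i=11: 1 2 3 4 5 6 7 8 9 10 11

giving w = (5, 6, 4, 3, 7, 10, 2, 11, 9, 8, 1) via Δ²R.

|D(w)|=26, |Ess(w)|=7:

[(2, 4, 0), (3, 3, 0), (6, 2, 0), (6, 9, 5), (8, 9, 6), (9, 8, 6), (10, 1, 0)]


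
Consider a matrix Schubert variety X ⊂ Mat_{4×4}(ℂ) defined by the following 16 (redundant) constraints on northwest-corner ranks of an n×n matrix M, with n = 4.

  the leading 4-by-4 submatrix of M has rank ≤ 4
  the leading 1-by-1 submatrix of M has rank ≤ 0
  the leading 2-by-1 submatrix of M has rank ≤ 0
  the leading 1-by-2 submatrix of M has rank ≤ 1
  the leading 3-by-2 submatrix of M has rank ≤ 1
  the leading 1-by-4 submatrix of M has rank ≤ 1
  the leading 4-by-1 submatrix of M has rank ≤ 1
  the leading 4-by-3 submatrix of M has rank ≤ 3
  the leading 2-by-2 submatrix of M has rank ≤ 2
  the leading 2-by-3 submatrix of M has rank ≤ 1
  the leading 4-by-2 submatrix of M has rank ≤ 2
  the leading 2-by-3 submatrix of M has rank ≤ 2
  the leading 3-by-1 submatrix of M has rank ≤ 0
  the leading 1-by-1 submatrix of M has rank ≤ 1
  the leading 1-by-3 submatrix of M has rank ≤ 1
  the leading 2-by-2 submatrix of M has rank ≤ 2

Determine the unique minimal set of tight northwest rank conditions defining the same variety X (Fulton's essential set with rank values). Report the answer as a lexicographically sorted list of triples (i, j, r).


Rank table r_w(4×4) implied by the 16 constraints:

  0 | 1 | 1 | 1
  0 | 1 | 1 | 2
  0 | 1 | 2 | 3
  1 | 2 | 3 | 4

hence w(1..4) = (2, 4, 3, 1).

ℓ(w)=4; the 2 essential cells (i,j,r):

[(2, 3, 1), (3, 1, 0)]


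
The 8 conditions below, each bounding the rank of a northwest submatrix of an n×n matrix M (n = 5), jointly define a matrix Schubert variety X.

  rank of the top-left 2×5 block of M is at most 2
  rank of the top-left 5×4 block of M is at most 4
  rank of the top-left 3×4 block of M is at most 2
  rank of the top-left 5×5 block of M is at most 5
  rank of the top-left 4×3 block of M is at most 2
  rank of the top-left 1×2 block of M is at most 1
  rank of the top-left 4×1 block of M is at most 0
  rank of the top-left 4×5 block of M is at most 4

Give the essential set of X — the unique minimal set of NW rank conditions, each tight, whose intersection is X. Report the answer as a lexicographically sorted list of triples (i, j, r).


Computing R[i][j] = min implied NW-rank bound (n=5, 8 conditions):

  row 1: 0 1 1 1 1
  row 2: 0 1 2 2 2
  row 3: 0 1 2 2 3
  row 4: 0 1 2 3 4
  row 5: 1 2 3 4 5

hence w(1..5) = (2, 3, 5, 4, 1).

Fulton essential set (2 of the 5 Rothe cells):

[(3, 4, 2), (4, 1, 0)]


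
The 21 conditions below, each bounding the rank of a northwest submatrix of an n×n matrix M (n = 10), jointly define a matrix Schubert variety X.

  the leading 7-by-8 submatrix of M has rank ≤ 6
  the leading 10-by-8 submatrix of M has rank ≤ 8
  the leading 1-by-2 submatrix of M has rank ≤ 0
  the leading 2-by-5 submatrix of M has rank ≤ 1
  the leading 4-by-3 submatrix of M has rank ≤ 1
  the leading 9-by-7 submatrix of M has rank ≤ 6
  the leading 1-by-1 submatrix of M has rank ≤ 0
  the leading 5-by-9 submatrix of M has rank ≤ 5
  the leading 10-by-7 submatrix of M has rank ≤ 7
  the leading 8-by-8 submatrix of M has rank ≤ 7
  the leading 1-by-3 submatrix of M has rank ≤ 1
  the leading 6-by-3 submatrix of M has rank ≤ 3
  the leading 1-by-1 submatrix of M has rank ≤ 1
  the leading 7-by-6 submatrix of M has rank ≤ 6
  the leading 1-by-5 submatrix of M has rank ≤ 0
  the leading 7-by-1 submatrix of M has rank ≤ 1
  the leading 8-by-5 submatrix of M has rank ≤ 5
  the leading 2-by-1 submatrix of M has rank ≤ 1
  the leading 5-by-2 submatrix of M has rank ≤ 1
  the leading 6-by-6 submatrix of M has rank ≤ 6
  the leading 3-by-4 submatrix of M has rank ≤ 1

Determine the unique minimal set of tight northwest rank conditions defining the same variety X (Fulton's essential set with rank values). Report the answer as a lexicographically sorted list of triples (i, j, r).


Computing R[i][j] = min implied NW-rank bound (n=10, 21 conditions):

  0 0 0 0 0 1 1 1 1 1
  1 1 1 1 1 2 2 2 2 2
  1 1 1 1 2 3 3 3 3 3
  1 1 1 2 3 4 4 4 4 4
  1 1 2 3 4 5 5 5 5 5
  1 2 3 4 5 6 6 6 6 6
  1 2 3 4 5 6 6 6 7 7
  1 2 3 4 5 6 6 7 8 8
  1 2 3 4 5 6 6 7 8 9
  1 2 3 4 5 6 7 8 9 10

hence w(1..10) = (6, 1, 5, 4, 3, 2, 9, 8, 10, 7).

6 SE-corners of the 15-cell Rothe diagram give Ess(w):

[(1, 5, 0), (3, 4, 1), (4, 3, 1), (5, 2, 1), (7, 8, 6), (9, 7, 6)]


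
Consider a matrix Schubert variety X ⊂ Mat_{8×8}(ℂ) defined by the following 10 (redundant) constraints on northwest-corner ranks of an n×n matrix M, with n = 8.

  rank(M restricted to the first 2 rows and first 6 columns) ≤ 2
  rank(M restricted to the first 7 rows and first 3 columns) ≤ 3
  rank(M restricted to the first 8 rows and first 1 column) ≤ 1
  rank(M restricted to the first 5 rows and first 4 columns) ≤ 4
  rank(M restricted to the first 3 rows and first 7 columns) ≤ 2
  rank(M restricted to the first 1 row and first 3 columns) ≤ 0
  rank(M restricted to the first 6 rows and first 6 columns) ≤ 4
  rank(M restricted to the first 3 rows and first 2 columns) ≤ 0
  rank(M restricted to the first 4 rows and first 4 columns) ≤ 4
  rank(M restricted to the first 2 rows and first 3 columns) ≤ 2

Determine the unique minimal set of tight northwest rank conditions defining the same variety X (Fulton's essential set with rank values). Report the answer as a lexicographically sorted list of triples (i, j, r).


Computing R[i][j] = min implied NW-rank bound (n=8, 10 conditions):

  i=1: 0 0 0 1 1 1 1 1
  i=2: 0 0 1 2 2 2 2 2
  i=3: 0 0 1 2 2 2 2 3
  i=4: 1 1 2 3 3 3 3 4
  i=5: 1 2 3 4 4 4 4 5
  i=6: 1 2 3 4 4 4 5 6
  i=7: 1 2 3 4 5 5 6 7
  i=8: 1 2 3 4 5 6 7 8

the unique w with this rank table is (4, 3, 8, 1, 2, 7, 5, 6).

|D(w)|=12, |Ess(w)|=4:

[(1, 3, 0), (3, 2, 0), (3, 7, 2), (6, 6, 4)]


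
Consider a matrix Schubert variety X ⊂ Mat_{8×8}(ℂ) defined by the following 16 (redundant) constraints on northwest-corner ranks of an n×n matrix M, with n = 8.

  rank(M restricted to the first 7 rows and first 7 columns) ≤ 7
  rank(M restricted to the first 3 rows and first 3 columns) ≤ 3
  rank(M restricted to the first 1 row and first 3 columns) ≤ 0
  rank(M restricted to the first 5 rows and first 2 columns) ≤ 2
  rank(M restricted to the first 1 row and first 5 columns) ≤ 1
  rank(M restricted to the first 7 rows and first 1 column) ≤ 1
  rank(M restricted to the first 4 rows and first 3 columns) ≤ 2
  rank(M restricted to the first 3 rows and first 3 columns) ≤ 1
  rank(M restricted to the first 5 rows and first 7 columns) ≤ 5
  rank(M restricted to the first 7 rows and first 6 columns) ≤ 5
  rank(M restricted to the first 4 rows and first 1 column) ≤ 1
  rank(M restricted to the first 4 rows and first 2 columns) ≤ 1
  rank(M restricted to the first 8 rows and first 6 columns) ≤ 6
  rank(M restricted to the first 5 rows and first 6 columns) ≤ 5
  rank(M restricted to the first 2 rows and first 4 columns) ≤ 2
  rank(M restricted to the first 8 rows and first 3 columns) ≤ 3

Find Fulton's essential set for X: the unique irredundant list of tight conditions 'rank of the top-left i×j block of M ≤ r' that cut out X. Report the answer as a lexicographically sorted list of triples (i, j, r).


Computing R[i][j] = min implied NW-rank bound (n=8, 16 conditions):

  row 1: 0  0  0  1  1  1  1  1
  row 2: 1  1  1  2  2  2  2  2
  row 3: 1  1  1  2  3  3  3  3
  row 4: 1  1  2  3  4  4  4  4
  row 5: 1  2  3  4  5  5  5  5
  row 6: 1  2  3  4  5  5  6  6
  row 7: 1  2  3  4  5  5  6  7
  row 8: 1  2  3  4  5  6  7  8

hence w(1..8) = (4, 1, 5, 3, 2, 7, 8, 6).

D(w) has 8 cells with 4 SE-corners; essential set:

[(1, 3, 0), (3, 3, 1), (4, 2, 1), (7, 6, 5)]


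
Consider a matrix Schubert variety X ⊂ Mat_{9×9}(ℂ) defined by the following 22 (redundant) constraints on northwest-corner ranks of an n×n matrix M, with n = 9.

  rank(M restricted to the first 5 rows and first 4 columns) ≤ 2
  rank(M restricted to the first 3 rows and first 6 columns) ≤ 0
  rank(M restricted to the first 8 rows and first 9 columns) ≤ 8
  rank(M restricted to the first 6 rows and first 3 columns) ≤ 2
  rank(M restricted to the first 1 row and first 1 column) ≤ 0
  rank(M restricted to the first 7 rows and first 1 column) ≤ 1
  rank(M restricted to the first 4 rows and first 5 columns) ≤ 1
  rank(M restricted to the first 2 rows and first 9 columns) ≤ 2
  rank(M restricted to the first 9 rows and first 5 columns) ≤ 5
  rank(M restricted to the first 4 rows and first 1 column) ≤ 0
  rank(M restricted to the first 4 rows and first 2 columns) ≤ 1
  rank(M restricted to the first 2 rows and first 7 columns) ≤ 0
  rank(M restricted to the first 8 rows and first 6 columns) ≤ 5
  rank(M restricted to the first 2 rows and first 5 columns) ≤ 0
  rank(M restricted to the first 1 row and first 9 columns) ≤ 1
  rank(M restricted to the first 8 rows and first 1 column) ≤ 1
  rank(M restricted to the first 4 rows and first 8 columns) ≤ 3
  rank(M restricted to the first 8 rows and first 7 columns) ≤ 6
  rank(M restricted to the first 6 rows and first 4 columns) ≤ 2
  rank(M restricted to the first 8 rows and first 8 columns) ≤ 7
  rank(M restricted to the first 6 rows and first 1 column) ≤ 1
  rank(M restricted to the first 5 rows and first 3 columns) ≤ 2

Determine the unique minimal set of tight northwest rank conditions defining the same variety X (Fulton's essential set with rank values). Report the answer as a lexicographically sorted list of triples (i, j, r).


The tightest implied rank at each (i,j), from the 22 conditions:

  i=1: 0, 0, 0, 0, 0, 0, 0, 1, 1
  i=2: 0, 0, 0, 0, 0, 0, 0, 1, 2
  i=3: 0, 0, 0, 0, 0, 0, 1, 2, 3
  i=4: 0, 1, 1, 1, 1, 1, 2, 3, 4
  i=5: 1, 2, 2, 2, 2, 2, 3, 4, 5
  i=6: 1, 2, 2, 2, 3, 3, 4, 5, 6
  i=7: 1, 2, 3, 3, 4, 4, 5, 6, 7
  i=8: 1, 2, 3, 4, 5, 5, 6, 7, 8
  i=9: 1, 2, 3, 4, 5, 6, 7, 8, 9

giving w = (8, 9, 7, 2, 1, 5, 3, 4, 6) via Δ²R.

|D(w)|=23, |Ess(w)|=4:

[(2, 7, 0), (3, 6, 0), (4, 1, 0), (6, 4, 2)]


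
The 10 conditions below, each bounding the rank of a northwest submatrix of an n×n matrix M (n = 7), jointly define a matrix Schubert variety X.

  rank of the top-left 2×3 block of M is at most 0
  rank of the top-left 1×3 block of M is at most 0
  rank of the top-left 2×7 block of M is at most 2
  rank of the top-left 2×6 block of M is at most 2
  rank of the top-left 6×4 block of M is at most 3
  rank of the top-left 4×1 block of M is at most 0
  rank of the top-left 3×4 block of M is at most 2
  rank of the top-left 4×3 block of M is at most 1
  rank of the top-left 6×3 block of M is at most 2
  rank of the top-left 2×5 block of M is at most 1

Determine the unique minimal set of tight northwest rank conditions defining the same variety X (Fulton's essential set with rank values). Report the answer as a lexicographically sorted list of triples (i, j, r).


Recovering R(i,j) via the rank-extension bound from the 10 conditions:

  row 1: 0 | 0 | 0 | 1 | 1 | 1 | 1
  row 2: 0 | 0 | 0 | 1 | 1 | 2 | 2
  row 3: 0 | 1 | 1 | 2 | 2 | 3 | 3
  row 4: 0 | 1 | 1 | 2 | 3 | 4 | 4
  row 5: 1 | 2 | 2 | 3 | 4 | 5 | 5
  row 6: 1 | 2 | 2 | 3 | 4 | 5 | 6
  row 7: 1 | 2 | 3 | 4 | 5 | 6 | 7

second differences of R give the permutation w = (4, 6, 2, 5, 1, 7, 3).

5 SE-corners of the 11-cell Rothe diagram give Ess(w):

[(2, 3, 0), (2, 5, 1), (4, 1, 0), (4, 3, 1), (6, 3, 2)]


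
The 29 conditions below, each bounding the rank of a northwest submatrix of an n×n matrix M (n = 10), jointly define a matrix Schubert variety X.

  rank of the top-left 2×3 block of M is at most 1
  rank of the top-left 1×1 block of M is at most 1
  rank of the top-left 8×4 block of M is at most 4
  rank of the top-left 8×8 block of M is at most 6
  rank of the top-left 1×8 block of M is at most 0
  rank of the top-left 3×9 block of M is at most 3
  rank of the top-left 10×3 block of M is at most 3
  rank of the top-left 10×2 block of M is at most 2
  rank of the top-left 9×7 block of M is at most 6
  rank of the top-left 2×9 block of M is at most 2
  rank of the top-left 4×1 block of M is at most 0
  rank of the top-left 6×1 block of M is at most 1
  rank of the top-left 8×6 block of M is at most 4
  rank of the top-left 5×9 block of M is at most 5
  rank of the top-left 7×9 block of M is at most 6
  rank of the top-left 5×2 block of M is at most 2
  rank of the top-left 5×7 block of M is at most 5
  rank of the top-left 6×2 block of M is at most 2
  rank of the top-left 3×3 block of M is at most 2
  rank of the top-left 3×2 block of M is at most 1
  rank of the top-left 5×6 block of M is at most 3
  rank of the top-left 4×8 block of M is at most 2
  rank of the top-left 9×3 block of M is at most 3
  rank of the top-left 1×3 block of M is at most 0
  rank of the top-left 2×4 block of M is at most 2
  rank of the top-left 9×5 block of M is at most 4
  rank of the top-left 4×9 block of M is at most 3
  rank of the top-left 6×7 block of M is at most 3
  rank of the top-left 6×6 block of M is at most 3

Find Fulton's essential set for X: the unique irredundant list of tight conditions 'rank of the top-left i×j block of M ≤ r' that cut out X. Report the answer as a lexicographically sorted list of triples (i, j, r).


Computing R[i][j] = min implied NW-rank bound (n=10, 29 conditions):

  R[1]: 0 0 0 0 0 0 0 0 1 1
  R[2]: 0 1 1 1 1 1 1 1 2 2
  R[3]: 0 1 2 2 2 2 2 2 3 3
  R[4]: 0 1 2 2 2 2 2 2 3 4
  R[5]: 1 2 3 3 3 3 3 3 4 5
  R[6]: 1 2 3 3 3 3 3 4 5 6
  R[7]: 1 2 3 4 4 4 4 5 6 7
  R[8]: 1 2 3 4 4 4 5 6 7 8
  R[9]: 1 2 3 4 4 5 6 7 8 9
  R[10]: 1 2 3 4 5 6 7 8 9 10

second differences of R give the permutation w = (9, 2, 3, 10, 1, 8, 4, 7, 6, 5).

|D(w)|=23, |Ess(w)|=6:

[(1, 8, 0), (4, 1, 0), (4, 8, 2), (6, 7, 3), (8, 6, 4), (9, 5, 4)]


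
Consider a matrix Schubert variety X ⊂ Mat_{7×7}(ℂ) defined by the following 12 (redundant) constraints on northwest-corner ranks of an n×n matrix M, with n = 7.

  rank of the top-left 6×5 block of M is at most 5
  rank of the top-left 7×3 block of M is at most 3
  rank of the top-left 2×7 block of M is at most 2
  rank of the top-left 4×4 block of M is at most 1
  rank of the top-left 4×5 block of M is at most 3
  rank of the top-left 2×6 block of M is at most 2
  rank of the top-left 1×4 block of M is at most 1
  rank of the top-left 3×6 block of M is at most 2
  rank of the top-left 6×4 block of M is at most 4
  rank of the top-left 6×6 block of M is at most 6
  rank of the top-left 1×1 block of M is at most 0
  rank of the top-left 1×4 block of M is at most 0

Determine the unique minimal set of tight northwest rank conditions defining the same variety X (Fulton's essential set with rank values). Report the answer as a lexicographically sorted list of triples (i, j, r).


Propagating the 12 rank bounds to every northwest block:

  row 1: 0  0  0  0  1  1  1
  row 2: 1  1  1  1  2  2  2
  row 3: 1  1  1  1  2  2  3
  row 4: 1  1  1  1  2  3  4
  row 5: 1  2  2  2  3  4  5
  row 6: 1  2  3  3  4  5  6
  row 7: 1  2  3  4  5  6  7

the unique w with this rank table is (5, 1, 7, 6, 2, 3, 4).

|D(w)|=11, |Ess(w)|=3:

[(1, 4, 0), (3, 6, 2), (4, 4, 1)]


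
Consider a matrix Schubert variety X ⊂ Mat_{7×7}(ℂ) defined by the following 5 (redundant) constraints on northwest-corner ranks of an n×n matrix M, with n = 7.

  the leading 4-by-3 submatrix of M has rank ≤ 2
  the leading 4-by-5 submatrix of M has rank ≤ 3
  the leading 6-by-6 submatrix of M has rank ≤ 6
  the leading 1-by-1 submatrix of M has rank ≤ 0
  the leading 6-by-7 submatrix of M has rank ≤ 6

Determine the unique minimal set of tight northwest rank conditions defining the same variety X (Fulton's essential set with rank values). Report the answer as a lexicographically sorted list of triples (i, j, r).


Rank table r_w(7×7) implied by the 5 constraints:

  row 1: 0 1 1 1 1 1 1
  row 2: 1 2 2 2 2 2 2
  row 3: 1 2 2 3 3 3 3
  row 4: 1 2 2 3 3 4 4
  row 5: 1 2 3 4 4 5 5
  row 6: 1 2 3 4 5 6 6
  row 7: 1 2 3 4 5 6 7

the unique w with this rank table is (2, 1, 4, 6, 3, 5, 7).

Fulton essential set (3 of the 4 Rothe cells):

[(1, 1, 0), (4, 3, 2), (4, 5, 3)]


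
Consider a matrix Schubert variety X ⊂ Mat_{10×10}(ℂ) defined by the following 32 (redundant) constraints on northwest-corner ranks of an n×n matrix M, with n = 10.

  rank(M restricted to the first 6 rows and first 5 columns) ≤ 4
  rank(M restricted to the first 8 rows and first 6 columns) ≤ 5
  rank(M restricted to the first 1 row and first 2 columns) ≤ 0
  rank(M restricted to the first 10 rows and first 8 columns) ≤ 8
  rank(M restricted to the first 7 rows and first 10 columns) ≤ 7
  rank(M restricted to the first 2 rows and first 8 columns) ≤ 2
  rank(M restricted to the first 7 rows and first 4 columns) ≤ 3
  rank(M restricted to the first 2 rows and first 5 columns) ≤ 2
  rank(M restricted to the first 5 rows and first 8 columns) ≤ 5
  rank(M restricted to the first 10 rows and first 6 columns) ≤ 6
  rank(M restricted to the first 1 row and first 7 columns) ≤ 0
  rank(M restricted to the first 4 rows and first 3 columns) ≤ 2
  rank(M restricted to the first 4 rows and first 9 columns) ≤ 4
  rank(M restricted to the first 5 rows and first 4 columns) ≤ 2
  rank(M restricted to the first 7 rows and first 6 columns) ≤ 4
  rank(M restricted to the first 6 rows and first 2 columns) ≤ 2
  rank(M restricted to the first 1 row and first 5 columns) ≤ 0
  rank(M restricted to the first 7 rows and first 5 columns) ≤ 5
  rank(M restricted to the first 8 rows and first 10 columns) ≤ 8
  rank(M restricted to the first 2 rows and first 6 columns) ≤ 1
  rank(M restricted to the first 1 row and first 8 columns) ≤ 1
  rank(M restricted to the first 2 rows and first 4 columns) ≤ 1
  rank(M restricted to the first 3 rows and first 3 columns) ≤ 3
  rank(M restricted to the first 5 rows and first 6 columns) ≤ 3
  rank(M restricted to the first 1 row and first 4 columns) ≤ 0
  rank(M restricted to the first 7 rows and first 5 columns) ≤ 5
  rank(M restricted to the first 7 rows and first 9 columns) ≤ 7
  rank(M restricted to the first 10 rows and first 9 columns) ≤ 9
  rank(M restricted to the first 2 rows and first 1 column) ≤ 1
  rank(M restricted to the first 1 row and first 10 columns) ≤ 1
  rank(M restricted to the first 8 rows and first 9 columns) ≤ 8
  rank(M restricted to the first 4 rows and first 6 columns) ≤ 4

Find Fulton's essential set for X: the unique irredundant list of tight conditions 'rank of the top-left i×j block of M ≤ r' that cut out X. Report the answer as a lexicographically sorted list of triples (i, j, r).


Recovering R(i,j) via the rank-extension bound from the 32 conditions:

  0 | 0 | 0 | 0 | 0 | 0 | 0 | 1 | 1 | 1
  1 | 1 | 1 | 1 | 1 | 1 | 1 | 2 | 2 | 2
  1 | 2 | 2 | 2 | 2 | 2 | 2 | 3 | 3 | 3
  1 | 2 | 2 | 2 | 3 | 3 | 3 | 4 | 4 | 4
  1 | 2 | 2 | 2 | 3 | 3 | 4 | 5 | 5 | 5
  1 | 2 | 3 | 3 | 4 | 4 | 5 | 6 | 6 | 6
  1 | 2 | 3 | 3 | 4 | 4 | 5 | 6 | 7 | 7
  1 | 2 | 3 | 4 | 5 | 5 | 6 | 7 | 8 | 8
  1 | 2 | 3 | 4 | 5 | 6 | 7 | 8 | 9 | 9
  1 | 2 | 3 | 4 | 5 | 6 | 7 | 8 | 9 | 10

second differences of R give the permutation w = (8, 1, 2, 5, 7, 3, 9, 4, 6, 10).

ℓ(w)=14; the 5 essential cells (i,j,r):

[(1, 7, 0), (5, 4, 2), (5, 6, 3), (7, 4, 3), (7, 6, 4)]


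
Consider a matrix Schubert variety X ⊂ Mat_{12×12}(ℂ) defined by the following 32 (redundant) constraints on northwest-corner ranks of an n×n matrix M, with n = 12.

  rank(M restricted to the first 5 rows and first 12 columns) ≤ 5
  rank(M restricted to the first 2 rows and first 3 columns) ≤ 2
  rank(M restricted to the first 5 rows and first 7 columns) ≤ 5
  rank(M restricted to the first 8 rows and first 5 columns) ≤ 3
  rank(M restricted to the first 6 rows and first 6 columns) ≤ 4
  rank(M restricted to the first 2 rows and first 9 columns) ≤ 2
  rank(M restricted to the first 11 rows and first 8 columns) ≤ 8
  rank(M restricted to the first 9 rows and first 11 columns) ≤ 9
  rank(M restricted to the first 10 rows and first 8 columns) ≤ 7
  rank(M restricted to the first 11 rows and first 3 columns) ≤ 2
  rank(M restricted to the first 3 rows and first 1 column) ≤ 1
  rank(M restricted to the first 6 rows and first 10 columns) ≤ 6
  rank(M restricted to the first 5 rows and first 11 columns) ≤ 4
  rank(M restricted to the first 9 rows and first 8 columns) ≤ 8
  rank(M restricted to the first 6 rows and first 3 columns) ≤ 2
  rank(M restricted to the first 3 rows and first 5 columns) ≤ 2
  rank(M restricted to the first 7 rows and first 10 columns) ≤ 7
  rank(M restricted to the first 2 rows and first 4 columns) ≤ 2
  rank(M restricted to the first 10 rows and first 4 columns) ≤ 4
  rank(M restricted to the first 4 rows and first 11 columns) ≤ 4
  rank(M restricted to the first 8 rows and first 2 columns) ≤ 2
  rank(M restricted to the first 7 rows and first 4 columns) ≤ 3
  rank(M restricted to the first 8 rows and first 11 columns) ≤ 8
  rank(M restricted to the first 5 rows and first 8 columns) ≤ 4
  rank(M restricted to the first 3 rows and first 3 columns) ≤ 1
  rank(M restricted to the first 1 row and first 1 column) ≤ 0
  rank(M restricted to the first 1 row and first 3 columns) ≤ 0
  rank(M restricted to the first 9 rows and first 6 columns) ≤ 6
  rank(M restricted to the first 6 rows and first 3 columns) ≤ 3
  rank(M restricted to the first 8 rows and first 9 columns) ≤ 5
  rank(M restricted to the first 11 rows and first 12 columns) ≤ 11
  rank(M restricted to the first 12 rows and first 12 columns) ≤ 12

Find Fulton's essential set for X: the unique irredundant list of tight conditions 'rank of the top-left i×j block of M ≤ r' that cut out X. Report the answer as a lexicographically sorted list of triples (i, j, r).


Recovering R(i,j) via the rank-extension bound from the 32 conditions:

  R[1]: 0 | 0 | 0 | 1 | 1 | 1 | 1 | 1 | 1 | 1 | 1 | 1
  R[2]: 1 | 1 | 1 | 2 | 2 | 2 | 2 | 2 | 2 | 2 | 2 | 2
  R[3]: 1 | 1 | 1 | 2 | 2 | 3 | 3 | 3 | 3 | 3 | 3 | 3
  R[4]: 1 | 2 | 2 | 3 | 3 | 4 | 4 | 4 | 4 | 4 | 4 | 4
  R[5]: 1 | 2 | 2 | 3 | 3 | 4 | 4 | 4 | 4 | 4 | 4 | 5
  R[6]: 1 | 2 | 2 | 3 | 3 | 4 | 5 | 5 | 5 | 5 | 5 | 6
  R[7]: 1 | 2 | 2 | 3 | 3 | 4 | 5 | 5 | 5 | 6 | 6 | 7
  R[8]: 1 | 2 | 2 | 3 | 3 | 4 | 5 | 5 | 5 | 6 | 7 | 8
  R[9]: 1 | 2 | 2 | 3 | 4 | 5 | 6 | 6 | 6 | 7 | 8 | 9
  R[10]: 1 | 2 | 2 | 3 | 4 | 5 | 6 | 7 | 7 | 8 | 9 | 10
  R[11]: 1 | 2 | 2 | 3 | 4 | 5 | 6 | 7 | 8 | 9 | 10 | 11
  R[12]: 1 | 2 | 3 | 4 | 5 | 6 | 7 | 8 | 9 | 10 | 11 | 12

the unique w with this rank table is (4, 1, 6, 2, 12, 7, 10, 11, 5, 8, 9, 3).

Rothe diagram D(w) (26 cells), 7 SE-corners (essential conditions):

[(1, 3, 0), (3, 3, 1), (3, 5, 2), (5, 11, 4), (8, 5, 3), (8, 9, 5), (11, 3, 2)]
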